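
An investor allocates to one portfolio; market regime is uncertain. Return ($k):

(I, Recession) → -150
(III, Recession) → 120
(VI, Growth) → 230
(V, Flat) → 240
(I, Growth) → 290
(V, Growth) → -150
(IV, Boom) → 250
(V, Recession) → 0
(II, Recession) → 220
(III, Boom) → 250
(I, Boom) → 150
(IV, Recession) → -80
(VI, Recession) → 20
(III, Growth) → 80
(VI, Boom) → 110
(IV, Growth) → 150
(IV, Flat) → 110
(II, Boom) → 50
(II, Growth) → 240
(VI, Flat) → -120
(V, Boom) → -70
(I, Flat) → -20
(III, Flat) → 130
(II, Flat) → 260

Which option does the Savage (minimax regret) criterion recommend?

II

Column bests: Recession=220, Flat=260, Growth=290, Boom=250.
I regrets: 370, 280, 0, 100 → max 370
II regrets: 0, 0, 50, 200 → max 200
III regrets: 100, 130, 210, 0 → max 210
IV regrets: 300, 150, 140, 0 → max 300
V regrets: 220, 20, 440, 320 → max 440
VI regrets: 200, 380, 60, 140 → max 380
Smallest max regret = 200 → II.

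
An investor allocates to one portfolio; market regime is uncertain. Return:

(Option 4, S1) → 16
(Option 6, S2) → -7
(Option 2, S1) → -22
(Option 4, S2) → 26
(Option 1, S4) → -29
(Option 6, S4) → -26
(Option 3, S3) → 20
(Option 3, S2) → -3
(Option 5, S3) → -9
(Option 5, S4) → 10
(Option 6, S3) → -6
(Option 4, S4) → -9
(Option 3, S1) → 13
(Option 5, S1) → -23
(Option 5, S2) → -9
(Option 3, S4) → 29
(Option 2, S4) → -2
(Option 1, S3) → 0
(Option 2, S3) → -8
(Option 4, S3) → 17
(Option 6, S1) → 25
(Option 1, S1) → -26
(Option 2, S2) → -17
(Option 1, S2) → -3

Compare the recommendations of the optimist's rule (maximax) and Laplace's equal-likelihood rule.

Row maxima: Option 1=0, Option 2=-2, Option 3=29, Option 4=26, Option 5=10, Option 6=25
Best best-case = 29 → Option 3.
Row averages: Option 1=-14.5, Option 2=-12.25, Option 3=14.75, Option 4=12.5, Option 5=-7.75, Option 6=-3.5
Highest average = 14.75 → Option 3.

maximax → Option 3; laplace → Option 3 (agree)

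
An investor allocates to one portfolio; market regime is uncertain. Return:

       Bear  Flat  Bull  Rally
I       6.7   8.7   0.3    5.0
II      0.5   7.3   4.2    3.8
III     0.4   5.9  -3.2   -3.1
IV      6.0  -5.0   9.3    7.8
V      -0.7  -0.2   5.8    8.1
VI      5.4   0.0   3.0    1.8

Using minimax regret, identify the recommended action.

II

Column bests: Bear=6.7, Flat=8.7, Bull=9.3, Rally=8.1.
I regrets: 0.0, 0.0, 9.0, 3.1 → max 9.0
II regrets: 6.2, 1.4, 5.1, 4.3 → max 6.2
III regrets: 6.3, 2.8, 12.5, 11.2 → max 12.5
IV regrets: 0.7, 13.7, 0.0, 0.3 → max 13.7
V regrets: 7.4, 8.9, 3.5, 0.0 → max 8.9
VI regrets: 1.3, 8.7, 6.3, 6.3 → max 8.7
Smallest max regret = 6.2 → II.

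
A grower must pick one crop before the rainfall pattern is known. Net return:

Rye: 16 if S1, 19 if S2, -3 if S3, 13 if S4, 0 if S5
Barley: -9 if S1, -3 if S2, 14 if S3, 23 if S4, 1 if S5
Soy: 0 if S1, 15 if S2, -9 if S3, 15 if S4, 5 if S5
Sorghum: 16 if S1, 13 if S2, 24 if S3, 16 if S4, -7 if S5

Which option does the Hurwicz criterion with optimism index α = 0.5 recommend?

Rye: 0.5·19 + 0.5·(-3) = 8
Barley: 0.5·23 + 0.5·(-9) = 7
Soy: 0.5·15 + 0.5·(-9) = 3
Sorghum: 0.5·24 + 0.5·(-7) = 8.5
Highest Hurwicz score = 8.5 → Sorghum.

Sorghum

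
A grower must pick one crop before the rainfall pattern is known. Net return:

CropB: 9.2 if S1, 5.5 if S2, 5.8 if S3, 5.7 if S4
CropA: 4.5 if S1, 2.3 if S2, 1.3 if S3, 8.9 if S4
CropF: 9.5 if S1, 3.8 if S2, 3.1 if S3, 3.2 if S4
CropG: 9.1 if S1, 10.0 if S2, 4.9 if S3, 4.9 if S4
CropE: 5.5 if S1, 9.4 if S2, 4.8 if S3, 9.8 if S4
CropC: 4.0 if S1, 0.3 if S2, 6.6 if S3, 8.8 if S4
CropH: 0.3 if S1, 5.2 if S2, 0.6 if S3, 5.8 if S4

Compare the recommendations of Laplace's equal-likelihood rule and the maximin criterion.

laplace → CropE; maximin → CropB (disagree)

Row averages: CropB=6.55, CropA=4.25, CropF=4.9, CropG=7.225, CropE=7.375, CropC=4.925, CropH=2.975
Highest average = 7.375 → CropE.
Row minima: CropB=5.5, CropA=1.3, CropF=3.1, CropG=4.9, CropE=4.8, CropC=0.3, CropH=0.3
Best worst-case = 5.5 → CropB.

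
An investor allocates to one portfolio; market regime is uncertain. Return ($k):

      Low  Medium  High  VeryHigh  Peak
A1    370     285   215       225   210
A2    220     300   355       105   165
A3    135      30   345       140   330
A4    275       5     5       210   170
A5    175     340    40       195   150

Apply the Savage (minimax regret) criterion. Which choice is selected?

A1

Column bests: Low=370, Medium=340, High=355, VeryHigh=225, Peak=330.
A1 regrets: 0, 55, 140, 0, 120 → max 140
A2 regrets: 150, 40, 0, 120, 165 → max 165
A3 regrets: 235, 310, 10, 85, 0 → max 310
A4 regrets: 95, 335, 350, 15, 160 → max 350
A5 regrets: 195, 0, 315, 30, 180 → max 315
Smallest max regret = 140 → A1.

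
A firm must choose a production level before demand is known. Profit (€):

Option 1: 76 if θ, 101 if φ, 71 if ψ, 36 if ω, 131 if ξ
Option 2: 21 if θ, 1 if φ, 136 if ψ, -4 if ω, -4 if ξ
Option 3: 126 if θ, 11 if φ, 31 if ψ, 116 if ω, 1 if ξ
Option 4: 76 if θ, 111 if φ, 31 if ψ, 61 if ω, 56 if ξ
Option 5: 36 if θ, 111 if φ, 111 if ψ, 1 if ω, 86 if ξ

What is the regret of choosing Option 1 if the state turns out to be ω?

Best payoff under ω is 116.
Regret = 116 − 36 = 80.

80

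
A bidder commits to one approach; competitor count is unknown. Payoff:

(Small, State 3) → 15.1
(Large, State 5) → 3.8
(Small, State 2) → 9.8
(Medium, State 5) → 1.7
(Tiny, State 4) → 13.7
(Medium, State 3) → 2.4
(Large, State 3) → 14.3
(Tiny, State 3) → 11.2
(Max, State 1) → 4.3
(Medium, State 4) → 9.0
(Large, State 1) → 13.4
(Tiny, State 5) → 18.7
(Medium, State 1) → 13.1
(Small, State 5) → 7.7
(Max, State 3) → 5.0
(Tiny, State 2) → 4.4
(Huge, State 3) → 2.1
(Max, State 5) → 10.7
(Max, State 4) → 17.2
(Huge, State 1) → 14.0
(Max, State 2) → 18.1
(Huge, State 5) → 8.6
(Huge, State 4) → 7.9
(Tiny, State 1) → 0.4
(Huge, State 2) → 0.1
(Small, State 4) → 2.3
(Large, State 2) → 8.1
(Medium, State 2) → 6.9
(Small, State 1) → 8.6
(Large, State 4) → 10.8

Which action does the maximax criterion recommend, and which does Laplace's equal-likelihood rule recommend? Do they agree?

maximax → Tiny; laplace → Max (disagree)

Row maxima: Tiny=18.7, Small=15.1, Medium=13.1, Large=14.3, Huge=14.0, Max=18.1
Best best-case = 18.7 → Tiny.
Row averages: Tiny=9.68, Small=8.7, Medium=6.62, Large=10.08, Huge=6.54, Max=11.06
Highest average = 11.06 → Max.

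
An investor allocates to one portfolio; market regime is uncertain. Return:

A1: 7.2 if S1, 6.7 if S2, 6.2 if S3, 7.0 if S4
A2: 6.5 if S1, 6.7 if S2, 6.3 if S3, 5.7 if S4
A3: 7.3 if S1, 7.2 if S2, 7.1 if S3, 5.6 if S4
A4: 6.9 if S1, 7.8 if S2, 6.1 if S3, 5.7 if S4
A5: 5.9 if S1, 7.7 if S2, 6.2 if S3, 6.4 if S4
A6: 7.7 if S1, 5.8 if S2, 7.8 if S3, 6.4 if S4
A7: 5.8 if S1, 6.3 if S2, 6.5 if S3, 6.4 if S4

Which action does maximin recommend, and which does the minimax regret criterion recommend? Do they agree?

maximin → A1; minimax regret → A3 (disagree)

Row minima: A1=6.2, A2=5.7, A3=5.6, A4=5.7, A5=5.9, A6=5.8, A7=5.8
Best worst-case = 6.2 → A1.
Column bests: S1=7.7, S2=7.8, S3=7.8, S4=7.0.
A1 regrets: 0.5, 1.1, 1.6, 0.0 → max 1.6
A2 regrets: 1.2, 1.1, 1.5, 1.3 → max 1.5
A3 regrets: 0.4, 0.6, 0.7, 1.4 → max 1.4
A4 regrets: 0.8, 0.0, 1.7, 1.3 → max 1.7
A5 regrets: 1.8, 0.1, 1.6, 0.6 → max 1.8
A6 regrets: 0.0, 2.0, 0.0, 0.6 → max 2.0
A7 regrets: 1.9, 1.5, 1.3, 0.6 → max 1.9
Smallest max regret = 1.4 → A3.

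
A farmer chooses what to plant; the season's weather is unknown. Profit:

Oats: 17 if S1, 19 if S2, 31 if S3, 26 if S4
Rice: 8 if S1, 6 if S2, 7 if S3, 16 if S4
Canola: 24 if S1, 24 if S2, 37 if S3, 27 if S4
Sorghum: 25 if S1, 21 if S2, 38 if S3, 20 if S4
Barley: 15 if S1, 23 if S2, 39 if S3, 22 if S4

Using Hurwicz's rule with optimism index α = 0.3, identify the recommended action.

Oats: 0.3·31 + 0.7·17 = 21.2
Rice: 0.3·16 + 0.7·6 = 9
Canola: 0.3·37 + 0.7·24 = 27.9
Sorghum: 0.3·38 + 0.7·20 = 25.4
Barley: 0.3·39 + 0.7·15 = 22.2
Highest Hurwicz score = 27.9 → Canola.

Canola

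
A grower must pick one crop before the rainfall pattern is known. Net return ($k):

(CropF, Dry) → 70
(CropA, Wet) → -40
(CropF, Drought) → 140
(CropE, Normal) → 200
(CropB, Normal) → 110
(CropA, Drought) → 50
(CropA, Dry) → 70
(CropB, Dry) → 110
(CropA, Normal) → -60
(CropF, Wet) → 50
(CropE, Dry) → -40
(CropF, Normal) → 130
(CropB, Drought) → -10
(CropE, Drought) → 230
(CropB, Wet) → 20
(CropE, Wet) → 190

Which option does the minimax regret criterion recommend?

CropF

Column bests: Drought=230, Dry=110, Normal=200, Wet=190.
CropA regrets: 180, 40, 260, 230 → max 260
CropF regrets: 90, 40, 70, 140 → max 140
CropB regrets: 240, 0, 90, 170 → max 240
CropE regrets: 0, 150, 0, 0 → max 150
Smallest max regret = 140 → CropF.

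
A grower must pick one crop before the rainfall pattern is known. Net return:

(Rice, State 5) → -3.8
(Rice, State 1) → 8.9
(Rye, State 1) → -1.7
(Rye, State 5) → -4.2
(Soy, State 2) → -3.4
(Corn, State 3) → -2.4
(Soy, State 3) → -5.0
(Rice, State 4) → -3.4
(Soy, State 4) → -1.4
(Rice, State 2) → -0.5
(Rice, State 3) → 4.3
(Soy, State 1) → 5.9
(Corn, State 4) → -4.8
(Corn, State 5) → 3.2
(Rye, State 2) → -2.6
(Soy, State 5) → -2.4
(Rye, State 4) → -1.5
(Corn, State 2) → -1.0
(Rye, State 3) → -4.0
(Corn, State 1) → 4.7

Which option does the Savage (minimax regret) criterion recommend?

Corn

Column bests: State 1=8.9, State 2=-0.5, State 3=4.3, State 4=-1.4, State 5=3.2.
Rice regrets: 0.0, 0.0, 0.0, 2.0, 7.0 → max 7.0
Rye regrets: 10.6, 2.1, 8.3, 0.1, 7.4 → max 10.6
Soy regrets: 3.0, 2.9, 9.3, 0.0, 5.6 → max 9.3
Corn regrets: 4.2, 0.5, 6.7, 3.4, 0.0 → max 6.7
Smallest max regret = 6.7 → Corn.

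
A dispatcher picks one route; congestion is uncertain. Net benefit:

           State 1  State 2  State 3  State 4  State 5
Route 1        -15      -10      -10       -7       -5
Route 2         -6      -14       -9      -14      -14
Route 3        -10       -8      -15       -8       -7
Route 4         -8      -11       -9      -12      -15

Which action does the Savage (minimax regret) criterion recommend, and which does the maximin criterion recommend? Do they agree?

minimax regret → Route 3; maximin → Route 2 (disagree)

Column bests: State 1=-6, State 2=-8, State 3=-9, State 4=-7, State 5=-5.
Route 1 regrets: 9, 2, 1, 0, 0 → max 9
Route 2 regrets: 0, 6, 0, 7, 9 → max 9
Route 3 regrets: 4, 0, 6, 1, 2 → max 6
Route 4 regrets: 2, 3, 0, 5, 10 → max 10
Smallest max regret = 6 → Route 3.
Row minima: Route 1=-15, Route 2=-14, Route 3=-15, Route 4=-15
Best worst-case = -14 → Route 2.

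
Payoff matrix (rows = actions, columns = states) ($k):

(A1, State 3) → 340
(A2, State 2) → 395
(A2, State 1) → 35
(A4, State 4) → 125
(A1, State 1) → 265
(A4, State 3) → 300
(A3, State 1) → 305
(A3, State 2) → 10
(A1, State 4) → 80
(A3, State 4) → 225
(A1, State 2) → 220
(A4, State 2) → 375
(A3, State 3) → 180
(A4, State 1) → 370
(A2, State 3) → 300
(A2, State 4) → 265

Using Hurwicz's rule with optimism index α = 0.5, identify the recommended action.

A4

A1: 0.5·340 + 0.5·80 = 210
A2: 0.5·395 + 0.5·35 = 215
A3: 0.5·305 + 0.5·10 = 157.5
A4: 0.5·375 + 0.5·125 = 250
Highest Hurwicz score = 250 → A4.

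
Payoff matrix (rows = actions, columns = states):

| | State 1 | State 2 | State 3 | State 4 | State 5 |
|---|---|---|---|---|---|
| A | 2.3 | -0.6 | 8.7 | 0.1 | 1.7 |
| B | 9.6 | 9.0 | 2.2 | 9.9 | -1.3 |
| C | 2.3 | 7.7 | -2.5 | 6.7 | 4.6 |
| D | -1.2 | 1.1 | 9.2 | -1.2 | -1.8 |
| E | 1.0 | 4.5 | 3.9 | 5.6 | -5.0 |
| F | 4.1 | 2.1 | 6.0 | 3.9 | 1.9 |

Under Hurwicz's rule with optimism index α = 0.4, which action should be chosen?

F

A: 0.4·8.7 + 0.6·(-0.6) = 3.12
B: 0.4·9.9 + 0.6·(-1.3) = 3.18
C: 0.4·7.7 + 0.6·(-2.5) = 1.58
D: 0.4·9.2 + 0.6·(-1.8) = 2.6
E: 0.4·5.6 + 0.6·(-5.0) = -0.76
F: 0.4·6.0 + 0.6·1.9 = 3.54
Highest Hurwicz score = 3.54 → F.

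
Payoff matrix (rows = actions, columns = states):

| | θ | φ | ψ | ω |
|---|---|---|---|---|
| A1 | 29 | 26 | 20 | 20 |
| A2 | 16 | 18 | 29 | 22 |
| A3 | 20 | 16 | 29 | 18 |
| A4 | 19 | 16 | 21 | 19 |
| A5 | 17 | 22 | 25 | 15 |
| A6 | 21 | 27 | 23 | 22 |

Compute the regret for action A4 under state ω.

3

Best payoff under ω is 22.
Regret = 22 − 19 = 3.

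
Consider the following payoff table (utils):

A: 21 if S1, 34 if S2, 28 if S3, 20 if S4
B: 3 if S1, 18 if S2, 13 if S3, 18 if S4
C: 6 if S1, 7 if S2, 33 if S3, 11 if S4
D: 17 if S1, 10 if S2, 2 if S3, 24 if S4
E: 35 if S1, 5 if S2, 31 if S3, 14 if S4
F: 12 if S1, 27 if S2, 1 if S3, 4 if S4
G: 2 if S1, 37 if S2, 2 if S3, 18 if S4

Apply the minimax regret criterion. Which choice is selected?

Column bests: S1=35, S2=37, S3=33, S4=24.
A regrets: 14, 3, 5, 4 → max 14
B regrets: 32, 19, 20, 6 → max 32
C regrets: 29, 30, 0, 13 → max 30
D regrets: 18, 27, 31, 0 → max 31
E regrets: 0, 32, 2, 10 → max 32
F regrets: 23, 10, 32, 20 → max 32
G regrets: 33, 0, 31, 6 → max 33
Smallest max regret = 14 → A.

A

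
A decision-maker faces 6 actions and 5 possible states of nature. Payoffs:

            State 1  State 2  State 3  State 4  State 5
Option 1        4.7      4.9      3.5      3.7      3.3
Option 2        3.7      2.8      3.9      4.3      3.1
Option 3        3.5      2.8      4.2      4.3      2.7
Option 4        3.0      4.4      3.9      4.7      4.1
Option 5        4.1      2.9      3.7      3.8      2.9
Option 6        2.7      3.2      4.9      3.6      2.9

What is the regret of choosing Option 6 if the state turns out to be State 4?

1.1

Best payoff under State 4 is 4.7.
Regret = 4.7 − 3.6 = 1.1.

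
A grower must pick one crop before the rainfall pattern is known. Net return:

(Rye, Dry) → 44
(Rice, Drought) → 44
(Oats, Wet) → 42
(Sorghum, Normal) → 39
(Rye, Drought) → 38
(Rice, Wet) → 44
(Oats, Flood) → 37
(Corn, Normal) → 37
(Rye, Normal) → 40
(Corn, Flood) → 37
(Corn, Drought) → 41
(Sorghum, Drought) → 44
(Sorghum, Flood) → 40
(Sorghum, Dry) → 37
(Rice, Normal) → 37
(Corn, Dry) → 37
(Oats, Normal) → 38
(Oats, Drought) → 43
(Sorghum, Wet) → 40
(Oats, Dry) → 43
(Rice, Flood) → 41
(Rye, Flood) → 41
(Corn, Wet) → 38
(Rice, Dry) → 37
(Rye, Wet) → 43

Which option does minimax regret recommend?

Oats

Column bests: Drought=44, Dry=44, Normal=40, Wet=44, Flood=41.
Rice regrets: 0, 7, 3, 0, 0 → max 7
Rye regrets: 6, 0, 0, 1, 0 → max 6
Corn regrets: 3, 7, 3, 6, 4 → max 7
Sorghum regrets: 0, 7, 1, 4, 1 → max 7
Oats regrets: 1, 1, 2, 2, 4 → max 4
Smallest max regret = 4 → Oats.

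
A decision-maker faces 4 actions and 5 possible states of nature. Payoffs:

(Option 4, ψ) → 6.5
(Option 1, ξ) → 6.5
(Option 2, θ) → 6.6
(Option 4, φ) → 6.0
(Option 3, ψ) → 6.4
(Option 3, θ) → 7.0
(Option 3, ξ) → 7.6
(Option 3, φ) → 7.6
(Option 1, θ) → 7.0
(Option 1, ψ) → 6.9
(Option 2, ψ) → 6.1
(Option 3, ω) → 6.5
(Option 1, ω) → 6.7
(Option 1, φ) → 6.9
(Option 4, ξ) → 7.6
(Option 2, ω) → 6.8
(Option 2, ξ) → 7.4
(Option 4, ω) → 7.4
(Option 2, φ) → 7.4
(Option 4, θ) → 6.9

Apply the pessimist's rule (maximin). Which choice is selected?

Option 1

Row minima: Option 1=6.5, Option 2=6.1, Option 3=6.4, Option 4=6.0
Best worst-case = 6.5 → Option 1.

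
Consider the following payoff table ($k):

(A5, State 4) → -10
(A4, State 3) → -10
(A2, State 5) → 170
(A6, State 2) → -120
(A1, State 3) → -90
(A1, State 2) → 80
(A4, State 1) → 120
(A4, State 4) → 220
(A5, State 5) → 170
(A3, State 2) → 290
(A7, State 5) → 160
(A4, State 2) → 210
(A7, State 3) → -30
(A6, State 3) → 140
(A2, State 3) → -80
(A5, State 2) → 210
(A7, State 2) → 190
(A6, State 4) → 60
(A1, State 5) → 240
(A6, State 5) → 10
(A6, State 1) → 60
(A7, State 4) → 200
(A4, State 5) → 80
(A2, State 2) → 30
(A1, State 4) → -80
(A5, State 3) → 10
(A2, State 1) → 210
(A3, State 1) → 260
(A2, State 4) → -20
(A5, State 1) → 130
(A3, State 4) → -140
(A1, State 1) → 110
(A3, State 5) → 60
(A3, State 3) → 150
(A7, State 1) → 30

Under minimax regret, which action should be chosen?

A4

Column bests: State 1=260, State 2=290, State 3=150, State 4=220, State 5=240.
A1 regrets: 150, 210, 240, 300, 0 → max 300
A2 regrets: 50, 260, 230, 240, 70 → max 260
A3 regrets: 0, 0, 0, 360, 180 → max 360
A4 regrets: 140, 80, 160, 0, 160 → max 160
A5 regrets: 130, 80, 140, 230, 70 → max 230
A6 regrets: 200, 410, 10, 160, 230 → max 410
A7 regrets: 230, 100, 180, 20, 80 → max 230
Smallest max regret = 160 → A4.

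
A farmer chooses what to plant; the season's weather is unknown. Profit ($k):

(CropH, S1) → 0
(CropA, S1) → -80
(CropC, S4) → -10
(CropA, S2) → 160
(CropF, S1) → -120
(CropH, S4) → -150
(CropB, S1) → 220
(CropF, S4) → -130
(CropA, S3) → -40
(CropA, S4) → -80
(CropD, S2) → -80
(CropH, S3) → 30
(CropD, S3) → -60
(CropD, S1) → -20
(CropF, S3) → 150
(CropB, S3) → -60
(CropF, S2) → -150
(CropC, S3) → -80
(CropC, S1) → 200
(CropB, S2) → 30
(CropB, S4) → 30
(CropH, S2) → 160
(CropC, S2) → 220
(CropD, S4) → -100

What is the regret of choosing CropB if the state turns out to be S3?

Best payoff under S3 is 150.
Regret = 150 − (-60) = 210.

210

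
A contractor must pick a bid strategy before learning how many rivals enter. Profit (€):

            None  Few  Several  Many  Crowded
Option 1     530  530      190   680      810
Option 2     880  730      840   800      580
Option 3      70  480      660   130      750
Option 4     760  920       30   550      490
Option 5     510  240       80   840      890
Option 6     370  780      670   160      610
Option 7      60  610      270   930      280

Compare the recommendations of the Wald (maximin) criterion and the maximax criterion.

Row minima: Option 1=190, Option 2=580, Option 3=70, Option 4=30, Option 5=80, Option 6=160, Option 7=60
Best worst-case = 580 → Option 2.
Row maxima: Option 1=810, Option 2=880, Option 3=750, Option 4=920, Option 5=890, Option 6=780, Option 7=930
Best best-case = 930 → Option 7.

maximin → Option 2; maximax → Option 7 (disagree)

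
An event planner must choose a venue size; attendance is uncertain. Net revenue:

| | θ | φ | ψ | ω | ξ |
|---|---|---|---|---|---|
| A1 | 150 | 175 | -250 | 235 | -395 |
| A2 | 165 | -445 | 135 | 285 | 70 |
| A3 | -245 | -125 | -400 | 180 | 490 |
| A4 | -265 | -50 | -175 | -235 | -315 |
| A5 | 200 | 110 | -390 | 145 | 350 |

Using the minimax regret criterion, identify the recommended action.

Column bests: θ=200, φ=175, ψ=135, ω=285, ξ=490.
A1 regrets: 50, 0, 385, 50, 885 → max 885
A2 regrets: 35, 620, 0, 0, 420 → max 620
A3 regrets: 445, 300, 535, 105, 0 → max 535
A4 regrets: 465, 225, 310, 520, 805 → max 805
A5 regrets: 0, 65, 525, 140, 140 → max 525
Smallest max regret = 525 → A5.

A5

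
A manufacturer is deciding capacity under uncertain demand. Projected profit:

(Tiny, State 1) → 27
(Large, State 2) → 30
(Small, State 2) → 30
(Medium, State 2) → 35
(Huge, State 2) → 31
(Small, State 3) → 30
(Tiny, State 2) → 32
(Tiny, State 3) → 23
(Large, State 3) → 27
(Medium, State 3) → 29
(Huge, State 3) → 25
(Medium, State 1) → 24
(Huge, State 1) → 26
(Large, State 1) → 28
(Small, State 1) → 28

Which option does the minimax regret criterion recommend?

Medium

Column bests: State 1=28, State 2=35, State 3=30.
Tiny regrets: 1, 3, 7 → max 7
Small regrets: 0, 5, 0 → max 5
Medium regrets: 4, 0, 1 → max 4
Large regrets: 0, 5, 3 → max 5
Huge regrets: 2, 4, 5 → max 5
Smallest max regret = 4 → Medium.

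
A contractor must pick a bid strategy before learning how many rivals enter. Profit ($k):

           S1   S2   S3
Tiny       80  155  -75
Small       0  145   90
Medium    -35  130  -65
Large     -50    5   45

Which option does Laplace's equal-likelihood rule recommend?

Row averages: Tiny=160/3, Small=235/3, Medium=10, Large=0
Highest average = 235/3 → Small.

Small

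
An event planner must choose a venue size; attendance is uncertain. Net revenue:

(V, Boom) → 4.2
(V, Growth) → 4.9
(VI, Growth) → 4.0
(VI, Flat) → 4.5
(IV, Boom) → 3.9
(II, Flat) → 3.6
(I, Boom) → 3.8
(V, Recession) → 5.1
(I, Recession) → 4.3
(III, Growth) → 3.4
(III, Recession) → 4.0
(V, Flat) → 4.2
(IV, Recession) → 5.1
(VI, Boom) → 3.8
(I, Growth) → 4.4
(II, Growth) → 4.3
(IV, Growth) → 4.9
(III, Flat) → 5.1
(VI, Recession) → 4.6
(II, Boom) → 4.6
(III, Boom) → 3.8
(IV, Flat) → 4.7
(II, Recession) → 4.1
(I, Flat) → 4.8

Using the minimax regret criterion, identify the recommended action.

IV

Column bests: Recession=5.1, Flat=5.1, Growth=4.9, Boom=4.6.
I regrets: 0.8, 0.3, 0.5, 0.8 → max 0.8
II regrets: 1.0, 1.5, 0.6, 0.0 → max 1.5
III regrets: 1.1, 0.0, 1.5, 0.8 → max 1.5
IV regrets: 0.0, 0.4, 0.0, 0.7 → max 0.7
V regrets: 0.0, 0.9, 0.0, 0.4 → max 0.9
VI regrets: 0.5, 0.6, 0.9, 0.8 → max 0.9
Smallest max regret = 0.7 → IV.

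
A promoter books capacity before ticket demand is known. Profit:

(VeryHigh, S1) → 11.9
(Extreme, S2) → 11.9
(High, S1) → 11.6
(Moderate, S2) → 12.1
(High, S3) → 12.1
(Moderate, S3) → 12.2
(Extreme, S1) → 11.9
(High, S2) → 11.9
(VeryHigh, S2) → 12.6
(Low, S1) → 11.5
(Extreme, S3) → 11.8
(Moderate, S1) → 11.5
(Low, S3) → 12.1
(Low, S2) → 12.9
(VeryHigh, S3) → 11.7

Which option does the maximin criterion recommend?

Extreme

Row minima: Low=11.5, Moderate=11.5, High=11.6, VeryHigh=11.7, Extreme=11.8
Best worst-case = 11.8 → Extreme.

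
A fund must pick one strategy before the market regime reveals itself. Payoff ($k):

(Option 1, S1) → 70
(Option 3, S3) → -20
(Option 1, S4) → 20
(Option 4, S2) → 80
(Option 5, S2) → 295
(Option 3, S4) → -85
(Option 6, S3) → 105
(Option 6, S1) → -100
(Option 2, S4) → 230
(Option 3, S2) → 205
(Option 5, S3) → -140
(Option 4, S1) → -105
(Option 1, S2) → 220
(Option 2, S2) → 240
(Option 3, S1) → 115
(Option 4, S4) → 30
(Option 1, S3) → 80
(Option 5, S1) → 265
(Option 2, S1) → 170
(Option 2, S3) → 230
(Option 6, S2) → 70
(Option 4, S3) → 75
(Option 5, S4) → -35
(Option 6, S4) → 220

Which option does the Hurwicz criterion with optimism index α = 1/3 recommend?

Option 2

Option 1: 1/3·220 + 2/3·20 = 260/3
Option 2: 1/3·240 + 2/3·170 = 580/3
Option 3: 1/3·205 + 2/3·(-85) = 35/3
Option 4: 1/3·80 + 2/3·(-105) = -130/3
Option 5: 1/3·295 + 2/3·(-140) = 5
Option 6: 1/3·220 + 2/3·(-100) = 20/3
Highest Hurwicz score = 580/3 → Option 2.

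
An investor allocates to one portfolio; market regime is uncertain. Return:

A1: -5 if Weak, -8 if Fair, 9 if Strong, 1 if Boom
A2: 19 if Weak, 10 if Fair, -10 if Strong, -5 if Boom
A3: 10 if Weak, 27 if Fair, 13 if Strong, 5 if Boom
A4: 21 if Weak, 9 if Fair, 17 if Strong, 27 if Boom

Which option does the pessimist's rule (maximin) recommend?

A4

Row minima: A1=-8, A2=-10, A3=5, A4=9
Best worst-case = 9 → A4.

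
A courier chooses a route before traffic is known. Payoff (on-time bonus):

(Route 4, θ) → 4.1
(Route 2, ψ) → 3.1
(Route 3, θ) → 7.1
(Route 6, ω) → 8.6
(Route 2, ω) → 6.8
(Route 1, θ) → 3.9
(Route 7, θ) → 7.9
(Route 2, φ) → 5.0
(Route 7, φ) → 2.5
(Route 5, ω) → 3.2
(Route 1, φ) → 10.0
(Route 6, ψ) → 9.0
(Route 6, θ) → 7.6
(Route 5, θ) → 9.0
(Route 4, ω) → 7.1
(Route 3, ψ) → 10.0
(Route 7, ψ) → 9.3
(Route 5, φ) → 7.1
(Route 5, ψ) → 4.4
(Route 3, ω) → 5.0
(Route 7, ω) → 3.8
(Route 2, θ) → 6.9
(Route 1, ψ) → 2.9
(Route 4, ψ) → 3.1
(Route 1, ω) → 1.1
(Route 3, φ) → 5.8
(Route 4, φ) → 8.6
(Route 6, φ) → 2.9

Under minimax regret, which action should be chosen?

Route 3

Column bests: θ=9.0, φ=10.0, ψ=10.0, ω=8.6.
Route 1 regrets: 5.1, 0.0, 7.1, 7.5 → max 7.5
Route 2 regrets: 2.1, 5.0, 6.9, 1.8 → max 6.9
Route 3 regrets: 1.9, 4.2, 0.0, 3.6 → max 4.2
Route 4 regrets: 4.9, 1.4, 6.9, 1.5 → max 6.9
Route 5 regrets: 0.0, 2.9, 5.6, 5.4 → max 5.6
Route 6 regrets: 1.4, 7.1, 1.0, 0.0 → max 7.1
Route 7 regrets: 1.1, 7.5, 0.7, 4.8 → max 7.5
Smallest max regret = 4.2 → Route 3.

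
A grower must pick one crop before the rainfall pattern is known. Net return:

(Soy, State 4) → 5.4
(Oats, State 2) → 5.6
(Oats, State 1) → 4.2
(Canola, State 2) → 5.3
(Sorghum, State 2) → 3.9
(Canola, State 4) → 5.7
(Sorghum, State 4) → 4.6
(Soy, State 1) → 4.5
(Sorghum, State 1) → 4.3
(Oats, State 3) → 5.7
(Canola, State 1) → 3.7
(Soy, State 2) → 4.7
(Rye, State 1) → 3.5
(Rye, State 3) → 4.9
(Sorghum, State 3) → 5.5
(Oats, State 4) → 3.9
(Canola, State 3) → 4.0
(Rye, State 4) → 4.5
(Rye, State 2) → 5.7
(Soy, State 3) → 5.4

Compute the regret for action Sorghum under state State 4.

1.1

Best payoff under State 4 is 5.7.
Regret = 5.7 − 4.6 = 1.1.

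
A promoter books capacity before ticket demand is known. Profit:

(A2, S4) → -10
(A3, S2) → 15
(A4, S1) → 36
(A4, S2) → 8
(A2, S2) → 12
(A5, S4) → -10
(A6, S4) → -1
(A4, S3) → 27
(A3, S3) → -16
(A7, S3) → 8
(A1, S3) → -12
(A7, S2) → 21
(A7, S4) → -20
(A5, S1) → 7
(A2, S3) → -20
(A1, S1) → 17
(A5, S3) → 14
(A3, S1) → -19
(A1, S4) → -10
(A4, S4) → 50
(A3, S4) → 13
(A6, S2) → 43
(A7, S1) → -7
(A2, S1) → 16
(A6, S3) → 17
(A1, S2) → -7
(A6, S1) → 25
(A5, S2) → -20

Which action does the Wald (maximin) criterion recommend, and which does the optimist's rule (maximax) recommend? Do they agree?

Row minima: A1=-12, A2=-20, A3=-19, A4=8, A5=-20, A6=-1, A7=-20
Best worst-case = 8 → A4.
Row maxima: A1=17, A2=16, A3=15, A4=50, A5=14, A6=43, A7=21
Best best-case = 50 → A4.

maximin → A4; maximax → A4 (agree)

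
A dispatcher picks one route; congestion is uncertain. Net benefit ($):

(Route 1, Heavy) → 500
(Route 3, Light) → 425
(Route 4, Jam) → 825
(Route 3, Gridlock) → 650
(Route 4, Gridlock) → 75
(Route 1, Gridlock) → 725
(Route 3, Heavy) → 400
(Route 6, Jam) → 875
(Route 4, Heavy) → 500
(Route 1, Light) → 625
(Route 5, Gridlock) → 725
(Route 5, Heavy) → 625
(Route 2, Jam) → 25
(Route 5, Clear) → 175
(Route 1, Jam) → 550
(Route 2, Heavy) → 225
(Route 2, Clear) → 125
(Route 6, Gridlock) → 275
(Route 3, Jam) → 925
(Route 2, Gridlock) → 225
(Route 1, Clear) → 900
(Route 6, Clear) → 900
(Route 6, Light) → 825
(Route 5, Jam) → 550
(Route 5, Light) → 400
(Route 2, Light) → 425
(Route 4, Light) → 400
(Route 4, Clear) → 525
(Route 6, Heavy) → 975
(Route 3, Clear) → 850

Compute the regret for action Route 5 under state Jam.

375

Best payoff under Jam is 925.
Regret = 925 − 550 = 375.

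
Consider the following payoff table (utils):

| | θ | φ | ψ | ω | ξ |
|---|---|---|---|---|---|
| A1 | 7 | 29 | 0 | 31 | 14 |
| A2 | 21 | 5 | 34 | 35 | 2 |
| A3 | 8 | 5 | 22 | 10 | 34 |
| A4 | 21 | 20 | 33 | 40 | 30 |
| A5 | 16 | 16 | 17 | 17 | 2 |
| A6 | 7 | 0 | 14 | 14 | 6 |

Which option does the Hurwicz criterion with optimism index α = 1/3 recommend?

A4

A1: 1/3·31 + 2/3·0 = 31/3
A2: 1/3·35 + 2/3·2 = 13
A3: 1/3·34 + 2/3·5 = 44/3
A4: 1/3·40 + 2/3·20 = 80/3
A5: 1/3·17 + 2/3·2 = 7
A6: 1/3·14 + 2/3·0 = 14/3
Highest Hurwicz score = 80/3 → A4.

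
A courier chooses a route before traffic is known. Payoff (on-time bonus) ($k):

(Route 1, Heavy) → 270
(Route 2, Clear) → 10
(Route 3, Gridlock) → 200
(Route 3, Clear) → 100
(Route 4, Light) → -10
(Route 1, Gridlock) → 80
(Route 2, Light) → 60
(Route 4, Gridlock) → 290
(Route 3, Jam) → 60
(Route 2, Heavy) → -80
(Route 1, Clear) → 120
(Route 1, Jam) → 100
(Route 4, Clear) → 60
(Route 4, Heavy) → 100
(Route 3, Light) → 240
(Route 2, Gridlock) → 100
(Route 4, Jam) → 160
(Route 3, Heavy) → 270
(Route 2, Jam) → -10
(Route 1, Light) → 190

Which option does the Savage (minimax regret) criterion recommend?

Route 3

Column bests: Clear=120, Light=240, Heavy=270, Jam=160, Gridlock=290.
Route 1 regrets: 0, 50, 0, 60, 210 → max 210
Route 2 regrets: 110, 180, 350, 170, 190 → max 350
Route 3 regrets: 20, 0, 0, 100, 90 → max 100
Route 4 regrets: 60, 250, 170, 0, 0 → max 250
Smallest max regret = 100 → Route 3.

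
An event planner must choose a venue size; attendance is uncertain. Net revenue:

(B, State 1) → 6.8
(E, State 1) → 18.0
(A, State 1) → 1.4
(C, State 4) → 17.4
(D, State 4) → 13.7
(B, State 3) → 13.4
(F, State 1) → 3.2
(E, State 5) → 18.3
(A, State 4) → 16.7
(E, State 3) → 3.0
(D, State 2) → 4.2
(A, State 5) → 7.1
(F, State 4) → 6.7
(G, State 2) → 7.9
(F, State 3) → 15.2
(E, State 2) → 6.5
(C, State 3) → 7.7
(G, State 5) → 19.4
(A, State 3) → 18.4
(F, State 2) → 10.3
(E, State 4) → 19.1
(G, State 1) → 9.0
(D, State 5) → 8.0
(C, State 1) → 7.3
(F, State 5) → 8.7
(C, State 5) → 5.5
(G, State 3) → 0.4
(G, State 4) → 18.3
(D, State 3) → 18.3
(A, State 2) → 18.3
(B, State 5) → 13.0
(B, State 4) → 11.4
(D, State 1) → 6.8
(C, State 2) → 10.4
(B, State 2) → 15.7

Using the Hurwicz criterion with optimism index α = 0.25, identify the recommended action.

B

A: 0.25·18.4 + 0.75·1.4 = 5.65
B: 0.25·15.7 + 0.75·6.8 = 9.025
C: 0.25·17.4 + 0.75·5.5 = 8.475
D: 0.25·18.3 + 0.75·4.2 = 7.725
E: 0.25·19.1 + 0.75·3.0 = 7.025
F: 0.25·15.2 + 0.75·3.2 = 6.2
G: 0.25·19.4 + 0.75·0.4 = 5.15
Highest Hurwicz score = 9.025 → B.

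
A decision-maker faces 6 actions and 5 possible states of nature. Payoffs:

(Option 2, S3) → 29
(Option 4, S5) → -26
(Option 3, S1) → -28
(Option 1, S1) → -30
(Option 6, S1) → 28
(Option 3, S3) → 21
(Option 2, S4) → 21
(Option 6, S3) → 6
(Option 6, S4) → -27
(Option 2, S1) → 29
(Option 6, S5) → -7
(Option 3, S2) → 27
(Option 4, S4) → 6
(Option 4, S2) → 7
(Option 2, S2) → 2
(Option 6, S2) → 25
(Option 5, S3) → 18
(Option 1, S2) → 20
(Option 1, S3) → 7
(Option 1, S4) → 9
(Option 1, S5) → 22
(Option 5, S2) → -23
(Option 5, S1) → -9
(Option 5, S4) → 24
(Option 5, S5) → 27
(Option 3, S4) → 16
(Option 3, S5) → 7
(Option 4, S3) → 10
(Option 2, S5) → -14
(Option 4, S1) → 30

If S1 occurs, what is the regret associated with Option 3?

58

Best payoff under S1 is 30.
Regret = 30 − (-28) = 58.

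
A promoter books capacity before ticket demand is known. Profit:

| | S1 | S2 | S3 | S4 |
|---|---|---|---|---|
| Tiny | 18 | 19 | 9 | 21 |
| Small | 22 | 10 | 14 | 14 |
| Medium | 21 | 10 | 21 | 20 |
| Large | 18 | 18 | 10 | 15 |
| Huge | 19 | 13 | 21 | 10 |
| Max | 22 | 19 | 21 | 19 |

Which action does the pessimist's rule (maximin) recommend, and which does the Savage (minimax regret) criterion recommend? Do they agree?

Row minima: Tiny=9, Small=10, Medium=10, Large=10, Huge=10, Max=19
Best worst-case = 19 → Max.
Column bests: S1=22, S2=19, S3=21, S4=21.
Tiny regrets: 4, 0, 12, 0 → max 12
Small regrets: 0, 9, 7, 7 → max 9
Medium regrets: 1, 9, 0, 1 → max 9
Large regrets: 4, 1, 11, 6 → max 11
Huge regrets: 3, 6, 0, 11 → max 11
Max regrets: 0, 0, 0, 2 → max 2
Smallest max regret = 2 → Max.

maximin → Max; minimax regret → Max (agree)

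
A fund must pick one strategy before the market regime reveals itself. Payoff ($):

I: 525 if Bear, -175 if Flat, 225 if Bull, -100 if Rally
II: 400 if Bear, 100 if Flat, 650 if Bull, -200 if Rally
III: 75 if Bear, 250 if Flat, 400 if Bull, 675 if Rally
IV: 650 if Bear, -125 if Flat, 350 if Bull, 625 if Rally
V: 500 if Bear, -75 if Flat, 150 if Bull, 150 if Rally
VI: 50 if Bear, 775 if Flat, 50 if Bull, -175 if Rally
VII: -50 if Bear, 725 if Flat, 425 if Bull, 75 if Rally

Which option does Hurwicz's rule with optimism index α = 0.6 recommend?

III

I: 0.6·525 + 0.4·(-175) = 245
II: 0.6·650 + 0.4·(-200) = 310
III: 0.6·675 + 0.4·75 = 435
IV: 0.6·650 + 0.4·(-125) = 340
V: 0.6·500 + 0.4·(-75) = 270
VI: 0.6·775 + 0.4·(-175) = 395
VII: 0.6·725 + 0.4·(-50) = 415
Highest Hurwicz score = 435 → III.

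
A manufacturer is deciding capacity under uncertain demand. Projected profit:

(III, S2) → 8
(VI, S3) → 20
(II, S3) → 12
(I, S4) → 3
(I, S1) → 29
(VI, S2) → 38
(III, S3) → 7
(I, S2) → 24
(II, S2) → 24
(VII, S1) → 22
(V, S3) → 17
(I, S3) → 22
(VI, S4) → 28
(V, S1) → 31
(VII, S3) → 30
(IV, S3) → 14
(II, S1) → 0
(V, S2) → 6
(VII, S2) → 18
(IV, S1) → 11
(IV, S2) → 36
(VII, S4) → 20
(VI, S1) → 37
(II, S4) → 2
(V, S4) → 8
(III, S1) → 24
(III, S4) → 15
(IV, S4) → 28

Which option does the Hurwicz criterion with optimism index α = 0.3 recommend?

VI

I: 0.3·29 + 0.7·3 = 10.8
II: 0.3·24 + 0.7·0 = 7.2
III: 0.3·24 + 0.7·7 = 12.1
IV: 0.3·36 + 0.7·11 = 18.5
V: 0.3·31 + 0.7·6 = 13.5
VI: 0.3·38 + 0.7·20 = 25.4
VII: 0.3·30 + 0.7·18 = 21.6
Highest Hurwicz score = 25.4 → VI.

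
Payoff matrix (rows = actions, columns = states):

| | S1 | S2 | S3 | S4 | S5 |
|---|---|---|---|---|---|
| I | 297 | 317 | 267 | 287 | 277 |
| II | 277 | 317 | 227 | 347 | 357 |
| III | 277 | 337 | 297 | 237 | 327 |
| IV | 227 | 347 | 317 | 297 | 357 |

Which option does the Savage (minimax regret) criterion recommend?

IV

Column bests: S1=297, S2=347, S3=317, S4=347, S5=357.
I regrets: 0, 30, 50, 60, 80 → max 80
II regrets: 20, 30, 90, 0, 0 → max 90
III regrets: 20, 10, 20, 110, 30 → max 110
IV regrets: 70, 0, 0, 50, 0 → max 70
Smallest max regret = 70 → IV.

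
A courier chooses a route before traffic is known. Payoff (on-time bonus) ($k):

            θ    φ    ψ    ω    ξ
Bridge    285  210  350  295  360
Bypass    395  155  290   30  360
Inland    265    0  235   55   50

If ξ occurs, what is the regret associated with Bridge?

Best payoff under ξ is 360.
Regret = 360 − 360 = 0.

0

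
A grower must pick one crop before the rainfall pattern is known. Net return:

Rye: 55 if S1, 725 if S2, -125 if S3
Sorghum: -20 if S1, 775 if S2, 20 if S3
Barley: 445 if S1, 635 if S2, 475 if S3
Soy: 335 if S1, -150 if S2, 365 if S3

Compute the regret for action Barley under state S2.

Best payoff under S2 is 775.
Regret = 775 − 635 = 140.

140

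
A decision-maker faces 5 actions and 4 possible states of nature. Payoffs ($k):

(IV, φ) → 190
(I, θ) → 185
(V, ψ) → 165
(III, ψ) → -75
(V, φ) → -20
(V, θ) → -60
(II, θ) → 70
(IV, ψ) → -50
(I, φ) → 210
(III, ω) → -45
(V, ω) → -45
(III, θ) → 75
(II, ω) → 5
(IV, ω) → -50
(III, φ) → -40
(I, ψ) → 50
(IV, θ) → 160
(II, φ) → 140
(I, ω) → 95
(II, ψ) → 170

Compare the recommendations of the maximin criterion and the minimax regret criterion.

Row minima: I=50, II=5, III=-75, IV=-50, V=-60
Best worst-case = 50 → I.
Column bests: θ=185, φ=210, ψ=170, ω=95.
I regrets: 0, 0, 120, 0 → max 120
II regrets: 115, 70, 0, 90 → max 115
III regrets: 110, 250, 245, 140 → max 250
IV regrets: 25, 20, 220, 145 → max 220
V regrets: 245, 230, 5, 140 → max 245
Smallest max regret = 115 → II.

maximin → I; minimax regret → II (disagree)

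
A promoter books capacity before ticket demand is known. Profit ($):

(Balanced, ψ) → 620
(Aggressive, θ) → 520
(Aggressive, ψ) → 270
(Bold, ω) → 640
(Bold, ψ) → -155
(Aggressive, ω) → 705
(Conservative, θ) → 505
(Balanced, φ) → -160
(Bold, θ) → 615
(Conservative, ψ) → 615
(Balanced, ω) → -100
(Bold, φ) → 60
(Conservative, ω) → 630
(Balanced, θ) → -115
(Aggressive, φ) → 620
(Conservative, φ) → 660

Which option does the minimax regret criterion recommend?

Conservative

Column bests: θ=615, φ=660, ψ=620, ω=705.
Conservative regrets: 110, 0, 5, 75 → max 110
Balanced regrets: 730, 820, 0, 805 → max 820
Aggressive regrets: 95, 40, 350, 0 → max 350
Bold regrets: 0, 600, 775, 65 → max 775
Smallest max regret = 110 → Conservative.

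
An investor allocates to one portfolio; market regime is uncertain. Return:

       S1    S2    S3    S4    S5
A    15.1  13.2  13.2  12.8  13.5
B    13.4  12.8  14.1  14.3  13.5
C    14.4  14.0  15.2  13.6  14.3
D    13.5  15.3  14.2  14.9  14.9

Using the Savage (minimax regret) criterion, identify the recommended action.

C

Column bests: S1=15.1, S2=15.3, S3=15.2, S4=14.9, S5=14.9.
A regrets: 0.0, 2.1, 2.0, 2.1, 1.4 → max 2.1
B regrets: 1.7, 2.5, 1.1, 0.6, 1.4 → max 2.5
C regrets: 0.7, 1.3, 0.0, 1.3, 0.6 → max 1.3
D regrets: 1.6, 0.0, 1.0, 0.0, 0.0 → max 1.6
Smallest max regret = 1.3 → C.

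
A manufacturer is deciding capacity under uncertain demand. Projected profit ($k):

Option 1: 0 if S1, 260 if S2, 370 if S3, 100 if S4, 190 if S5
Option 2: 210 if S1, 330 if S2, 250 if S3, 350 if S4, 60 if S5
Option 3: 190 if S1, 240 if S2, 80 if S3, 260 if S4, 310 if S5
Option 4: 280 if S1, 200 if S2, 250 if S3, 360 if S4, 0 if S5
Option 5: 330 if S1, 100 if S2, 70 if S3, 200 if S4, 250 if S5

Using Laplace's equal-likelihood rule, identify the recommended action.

Row averages: Option 1=184, Option 2=240, Option 3=216, Option 4=218, Option 5=190
Highest average = 240 → Option 2.

Option 2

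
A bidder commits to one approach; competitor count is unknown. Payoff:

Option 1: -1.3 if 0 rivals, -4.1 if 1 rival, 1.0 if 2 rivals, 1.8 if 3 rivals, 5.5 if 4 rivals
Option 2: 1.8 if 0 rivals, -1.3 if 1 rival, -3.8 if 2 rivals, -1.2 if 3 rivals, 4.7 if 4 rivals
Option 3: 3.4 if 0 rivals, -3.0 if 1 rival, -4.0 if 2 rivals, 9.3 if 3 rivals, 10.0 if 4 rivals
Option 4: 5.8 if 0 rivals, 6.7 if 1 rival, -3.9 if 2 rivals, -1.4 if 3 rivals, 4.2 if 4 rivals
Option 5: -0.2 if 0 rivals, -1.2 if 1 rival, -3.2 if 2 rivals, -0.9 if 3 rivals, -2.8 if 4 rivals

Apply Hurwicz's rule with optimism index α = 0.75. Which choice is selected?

Option 1: 0.75·5.5 + 0.25·(-4.1) = 3.1
Option 2: 0.75·4.7 + 0.25·(-3.8) = 2.575
Option 3: 0.75·10.0 + 0.25·(-4.0) = 6.5
Option 4: 0.75·6.7 + 0.25·(-3.9) = 4.05
Option 5: 0.75·(-0.2) + 0.25·(-3.2) = -0.95
Highest Hurwicz score = 6.5 → Option 3.

Option 3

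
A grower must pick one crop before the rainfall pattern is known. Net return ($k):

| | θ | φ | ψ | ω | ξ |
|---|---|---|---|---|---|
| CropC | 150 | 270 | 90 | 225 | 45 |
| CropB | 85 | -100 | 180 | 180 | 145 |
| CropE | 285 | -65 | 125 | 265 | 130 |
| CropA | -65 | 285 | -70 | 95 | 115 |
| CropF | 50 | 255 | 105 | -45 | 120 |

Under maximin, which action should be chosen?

Row minima: CropC=45, CropB=-100, CropE=-65, CropA=-70, CropF=-45
Best worst-case = 45 → CropC.

CropC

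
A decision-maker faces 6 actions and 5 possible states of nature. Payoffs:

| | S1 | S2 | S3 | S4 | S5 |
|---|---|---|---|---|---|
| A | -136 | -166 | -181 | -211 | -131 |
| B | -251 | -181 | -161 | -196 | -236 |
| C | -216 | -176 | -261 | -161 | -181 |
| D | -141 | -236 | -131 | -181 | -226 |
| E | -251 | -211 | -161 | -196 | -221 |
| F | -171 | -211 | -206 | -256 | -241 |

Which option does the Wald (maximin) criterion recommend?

Row minima: A=-211, B=-251, C=-261, D=-236, E=-251, F=-256
Best worst-case = -211 → A.

A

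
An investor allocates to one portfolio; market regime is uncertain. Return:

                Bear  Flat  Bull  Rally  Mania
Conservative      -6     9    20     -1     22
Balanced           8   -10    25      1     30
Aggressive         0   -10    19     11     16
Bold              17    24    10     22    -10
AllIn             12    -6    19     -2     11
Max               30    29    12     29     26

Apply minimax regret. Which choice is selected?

Column bests: Bear=30, Flat=29, Bull=25, Rally=29, Mania=30.
Conservative regrets: 36, 20, 5, 30, 8 → max 36
Balanced regrets: 22, 39, 0, 28, 0 → max 39
Aggressive regrets: 30, 39, 6, 18, 14 → max 39
Bold regrets: 13, 5, 15, 7, 40 → max 40
AllIn regrets: 18, 35, 6, 31, 19 → max 35
Max regrets: 0, 0, 13, 0, 4 → max 13
Smallest max regret = 13 → Max.

Max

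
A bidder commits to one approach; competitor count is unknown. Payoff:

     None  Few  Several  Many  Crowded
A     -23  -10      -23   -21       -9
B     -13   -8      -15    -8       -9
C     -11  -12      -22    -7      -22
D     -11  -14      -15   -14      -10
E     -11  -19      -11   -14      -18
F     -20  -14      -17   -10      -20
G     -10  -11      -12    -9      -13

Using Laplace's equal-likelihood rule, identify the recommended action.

Row averages: A=-17.2, B=-10.6, C=-14.8, D=-12.8, E=-14.6, F=-16.2, G=-11
Highest average = -10.6 → B.

B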